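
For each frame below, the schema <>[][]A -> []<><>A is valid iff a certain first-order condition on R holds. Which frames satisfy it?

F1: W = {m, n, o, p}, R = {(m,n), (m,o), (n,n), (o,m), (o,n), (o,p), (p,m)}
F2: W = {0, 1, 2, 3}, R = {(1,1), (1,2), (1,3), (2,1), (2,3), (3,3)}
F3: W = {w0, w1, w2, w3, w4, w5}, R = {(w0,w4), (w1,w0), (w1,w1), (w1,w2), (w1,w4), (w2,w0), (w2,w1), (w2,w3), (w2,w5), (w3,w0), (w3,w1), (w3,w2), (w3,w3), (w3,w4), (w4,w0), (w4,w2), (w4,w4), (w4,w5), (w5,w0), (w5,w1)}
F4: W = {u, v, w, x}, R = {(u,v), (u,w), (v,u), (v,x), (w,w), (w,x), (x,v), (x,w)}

Frame correspondent (Sahlqvist): forall x forall y forall z ((xRy & xRz) -> exists w (y R^2 w & z R^2 w)) — i.e. a generalized confluence (Geach) condition.
F1: holds.
F2: holds.
F3: holds.
F4: holds.

F1, F2, F3, F4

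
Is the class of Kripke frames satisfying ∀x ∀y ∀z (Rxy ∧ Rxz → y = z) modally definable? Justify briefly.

Yes: it is partial functionality, defined by the CD schema ◇r → □r.
Suppose ◇r→□r is valid. Take Rxy, Rxz and set V(r)={y}. Then ◇r at x, so □r at x, so r at z, i.e. z=y.

Yes — defined by ◇r → □r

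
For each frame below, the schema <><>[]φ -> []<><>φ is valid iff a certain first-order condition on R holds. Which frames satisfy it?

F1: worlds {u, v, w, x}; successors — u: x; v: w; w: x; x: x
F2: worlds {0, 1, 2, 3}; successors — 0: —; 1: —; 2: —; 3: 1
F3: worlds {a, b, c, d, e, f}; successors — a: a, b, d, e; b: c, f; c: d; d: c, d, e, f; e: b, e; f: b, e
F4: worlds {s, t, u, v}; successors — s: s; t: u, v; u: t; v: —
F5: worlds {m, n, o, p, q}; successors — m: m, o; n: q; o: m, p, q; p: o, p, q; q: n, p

F1, F2, F5

The schema corresponds to a generalized confluence (Geach) condition: forall x forall y forall z ((x R^2 y & xRz) -> exists w (yRw & z R^2 w)).
F1: holds.
F2: holds.
F3: fails — aR²b, aRb but no w with bRw and bR²w.
F4: fails — tR²t, tRv but no w with tRw and vR²w.
F5: holds.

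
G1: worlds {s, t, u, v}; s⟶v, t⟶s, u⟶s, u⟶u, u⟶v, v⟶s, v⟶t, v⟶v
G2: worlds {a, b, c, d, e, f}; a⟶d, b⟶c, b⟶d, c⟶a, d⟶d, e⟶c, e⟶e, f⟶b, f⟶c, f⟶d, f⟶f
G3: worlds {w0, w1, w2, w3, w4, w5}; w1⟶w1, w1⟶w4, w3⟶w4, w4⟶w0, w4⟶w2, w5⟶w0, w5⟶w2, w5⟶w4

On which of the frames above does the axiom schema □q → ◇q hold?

The schema corresponds to seriality: ∀x ∃y Rxy.
G1: ✓.
G2: ✓.
G3: fails — world w0 has no successor.
Valid on: G1, G2.

G1, G2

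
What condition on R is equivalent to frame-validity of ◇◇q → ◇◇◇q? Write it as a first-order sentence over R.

∀x ∀y (xR²y → ∃w (y = w ∧ xR³w))

This is a Sahlqvist (Geach-type) schema ◇^2□^0q → □^0◇^3q.
Minimal-valuation argument: fix x; take any y with xR^2y and any z with xR^0z. Set V(q) to the set of worlds R-reachable from y in exactly 0 steps. Then □^0q holds at y, so the antecedent holds at x; validity forces ◇^3q at z, giving a w with zR^3w and yR^0w.
First-order correspondent: ∀x ∀y (xR²y → ∃w (y = w ∧ xR³w)).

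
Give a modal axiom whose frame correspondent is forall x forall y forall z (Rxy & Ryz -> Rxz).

□r → □□r

The condition is transitivity. The 4 schema □r → □□r defines it.
Suppose □r→□□r is valid. Take Rxy, Ryz and set V(r)={w : Rxw}. Then □r at x, so □□r at x, so □r at y, so r at z, i.e. Rxz.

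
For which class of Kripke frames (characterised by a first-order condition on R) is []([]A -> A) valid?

Shift-reflexivity

This is the T□ axiom.
It corresponds to shift-reflexivity: forall x forall y (Rxy -> Ryy).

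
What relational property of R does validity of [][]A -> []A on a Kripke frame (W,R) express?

Density

Suppose □□A→□A is valid. Take Rxy and set V(A)={w : xR²w}. Then □□A at x, so □A at x, so A at y, i.e. ∃z(Rxz∧Rzy).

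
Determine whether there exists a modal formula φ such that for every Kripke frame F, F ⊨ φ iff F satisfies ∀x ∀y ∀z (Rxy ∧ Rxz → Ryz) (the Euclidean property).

Yes, by ◇r → □◇r

This is a Sahlqvist condition; the 5 axiom ◇r → □◇r defines it.
Suppose ◇r→□◇r is valid. Take Rxy, Rxz and set V(r)={y}. Then ◇r at x, so □◇r at x, so ◇r at z, so some w with Rzw has r; w=y, i.e. Rzy. By symmetry of the argument, Ryz.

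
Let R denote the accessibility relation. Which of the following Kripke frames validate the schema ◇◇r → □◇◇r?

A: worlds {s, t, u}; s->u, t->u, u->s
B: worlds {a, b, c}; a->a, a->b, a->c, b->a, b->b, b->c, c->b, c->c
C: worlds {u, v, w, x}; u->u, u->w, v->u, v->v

B

The schema corresponds to a generalized confluence (Geach) condition: ∀x ∀y ∀z ((xR²y ∧ xRz) → ∃w (y = w ∧ zR²w)).
A: fails — sR²s, sRu but no w with s=w and uR²w.
B: condition met.
C: fails — uR²u, uRw but no t with u=t and wR²t.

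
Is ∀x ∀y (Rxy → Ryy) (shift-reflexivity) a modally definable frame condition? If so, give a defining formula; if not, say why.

The condition is shift-reflexivity. A defining modal formula is □(□q → q).

Definable; □(□q → q) defines it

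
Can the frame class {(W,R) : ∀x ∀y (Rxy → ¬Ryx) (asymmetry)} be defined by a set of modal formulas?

If a class were modally definable it would be closed under surjective bounded morphisms (Goldblatt–Thomason).
The 4-cycle (worlds 0,1,2,3 with 0→1→2→3→0) is asymmetric. Mapping every world to a single reflexive point • is a surjective bounded morphism, and the reflexive point is not asymmetric (R•• but asymmetry requires ¬R••).
So no modal formula (or set of formulas) defines exactly the asymmetric frames.

Not modally definable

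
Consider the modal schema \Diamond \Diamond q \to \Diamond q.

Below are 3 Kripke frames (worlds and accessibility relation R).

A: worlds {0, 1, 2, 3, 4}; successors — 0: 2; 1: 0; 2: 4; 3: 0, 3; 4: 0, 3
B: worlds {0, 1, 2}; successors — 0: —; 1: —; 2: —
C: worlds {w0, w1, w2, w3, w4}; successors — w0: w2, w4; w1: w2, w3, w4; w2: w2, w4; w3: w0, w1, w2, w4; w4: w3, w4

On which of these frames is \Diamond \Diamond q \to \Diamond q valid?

B

Frame correspondent (Sahlqvist): \forall x \forall y \forall z (Rxy \wedge Ryz \to Rxz) — i.e. transitivity.
A: fails — R10 and R02 but not R12.
B: satisfies the condition.
C: fails — Rw0w4 and Rw4w3 but not Rw0w3.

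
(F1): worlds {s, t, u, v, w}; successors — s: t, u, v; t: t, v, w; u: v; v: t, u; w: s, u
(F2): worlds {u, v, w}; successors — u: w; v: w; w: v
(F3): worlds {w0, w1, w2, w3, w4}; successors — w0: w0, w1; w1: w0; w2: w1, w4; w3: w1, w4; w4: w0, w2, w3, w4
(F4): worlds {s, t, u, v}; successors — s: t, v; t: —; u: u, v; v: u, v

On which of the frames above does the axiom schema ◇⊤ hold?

(F1), (F2), (F3)

Frame correspondent (Sahlqvist): ∀x ∃y Rxy — i.e. seriality.
(F1): satisfies the condition.
(F2): satisfies the condition.
(F3): satisfies the condition.
(F4): fails — world t has no successor.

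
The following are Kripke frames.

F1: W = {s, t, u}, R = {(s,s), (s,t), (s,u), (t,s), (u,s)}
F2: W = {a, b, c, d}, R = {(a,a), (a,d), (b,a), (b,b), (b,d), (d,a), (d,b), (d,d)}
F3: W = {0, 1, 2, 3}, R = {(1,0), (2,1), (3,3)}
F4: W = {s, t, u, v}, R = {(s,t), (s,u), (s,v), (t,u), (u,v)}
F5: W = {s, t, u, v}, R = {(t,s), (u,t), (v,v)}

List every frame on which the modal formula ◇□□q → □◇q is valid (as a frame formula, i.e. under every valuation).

F1, F2

This is the axiom for a generalized confluence (Geach) condition; its first-order frame correspondent is ∀x ∀y ∀z ((xRy ∧ xRz) → ∃w (yR²w ∧ zRw)).
F1: satisfies the condition.
F2: satisfies the condition.
F3: fails — 1R0, 1R0 but no w with 0R²w and 0Rw.
F4: fails — sRt, sRt but no w with tR²w and tRw.
F5: fails — tRs, tRs but no w with sR²w and sRw.
Valid on: F1, F2.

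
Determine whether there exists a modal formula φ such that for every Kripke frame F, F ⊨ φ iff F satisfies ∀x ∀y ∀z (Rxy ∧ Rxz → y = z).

Definable; ◇p → □p defines it

The condition is partial functionality. A defining modal formula is ◇p → □p.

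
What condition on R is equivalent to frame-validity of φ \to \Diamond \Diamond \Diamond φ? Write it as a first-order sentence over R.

\forall x \exists w (x = w \wedge x R^3 w)

This is a Sahlqvist (Geach-type) schema ◇^0□^0φ → □^0◇^3φ.
Minimal-valuation argument: fix x; take any y with xR^0y and any z with xR^0z. Set V(φ) to the set of worlds R-reachable from y in exactly 0 steps. Then □^0φ holds at y, so the antecedent holds at x; validity forces ◇^3φ at z, giving a w with zR^3w and yR^0w.
First-order correspondent: \forall x \exists w (x = w \wedge x R^3 w).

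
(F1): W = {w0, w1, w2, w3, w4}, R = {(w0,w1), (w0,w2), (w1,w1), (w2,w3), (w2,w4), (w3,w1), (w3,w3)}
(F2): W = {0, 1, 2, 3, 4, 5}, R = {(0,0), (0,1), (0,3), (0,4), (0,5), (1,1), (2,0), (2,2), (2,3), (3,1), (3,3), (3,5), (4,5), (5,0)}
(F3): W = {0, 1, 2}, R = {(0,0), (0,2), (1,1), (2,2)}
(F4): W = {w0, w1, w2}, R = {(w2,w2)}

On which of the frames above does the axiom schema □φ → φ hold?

This is the axiom for reflexivity; its first-order frame correspondent is ∀x Rxx.
(F1): fails — world w0 does not see itself.
(F2): fails — world 4 does not see itself.
(F3): satisfies the condition.
(F4): fails — world w0 does not see itself.
Valid on: (F3).

(F3)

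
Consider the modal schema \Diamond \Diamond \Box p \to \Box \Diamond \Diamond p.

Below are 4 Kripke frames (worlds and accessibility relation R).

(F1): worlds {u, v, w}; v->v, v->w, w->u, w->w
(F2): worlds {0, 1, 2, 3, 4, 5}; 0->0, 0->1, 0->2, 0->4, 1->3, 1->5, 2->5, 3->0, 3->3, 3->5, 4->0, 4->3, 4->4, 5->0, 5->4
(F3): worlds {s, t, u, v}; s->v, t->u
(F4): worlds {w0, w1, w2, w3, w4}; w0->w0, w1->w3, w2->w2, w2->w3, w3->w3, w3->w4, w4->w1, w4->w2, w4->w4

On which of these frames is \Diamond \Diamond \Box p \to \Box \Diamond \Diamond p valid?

The schema corresponds to a generalized confluence (Geach) condition: \forall x \forall y \forall z ((x R^2 y \wedge xRz) \to \exists w (yRw \wedge z R^2 w)).
(F1): fails — vR²u, vRv but no t with uRt and vR²t.
(F2): fails — 0R²1, 0R2 but no w with 1Rw and 2R²w.
(F3): satisfies the condition.
(F4): satisfies the condition.
Valid on: (F3), (F4).

(F3), (F4)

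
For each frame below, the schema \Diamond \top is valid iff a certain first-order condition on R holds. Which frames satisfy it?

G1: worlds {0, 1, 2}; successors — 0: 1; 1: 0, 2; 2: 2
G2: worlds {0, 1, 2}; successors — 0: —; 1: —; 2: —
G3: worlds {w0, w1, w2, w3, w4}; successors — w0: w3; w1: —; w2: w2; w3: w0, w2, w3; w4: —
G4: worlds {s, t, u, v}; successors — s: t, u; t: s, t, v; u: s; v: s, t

This is the axiom for seriality; its first-order frame correspondent is \forall x \exists y Rxy.
G1: condition met.
G2: fails — world 0 has no successor.
G3: fails — world w1 has no successor.
G4: condition met.

G1, G4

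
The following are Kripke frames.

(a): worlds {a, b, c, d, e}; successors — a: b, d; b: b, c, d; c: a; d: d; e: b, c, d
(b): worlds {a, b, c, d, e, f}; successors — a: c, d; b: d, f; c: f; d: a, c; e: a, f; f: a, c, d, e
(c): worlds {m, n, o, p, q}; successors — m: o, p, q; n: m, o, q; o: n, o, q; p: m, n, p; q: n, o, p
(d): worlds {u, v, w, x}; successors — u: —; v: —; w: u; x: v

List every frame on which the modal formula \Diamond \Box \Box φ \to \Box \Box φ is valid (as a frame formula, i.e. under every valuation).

(d)

This is the axiom for a generalized confluence (Geach) condition; its first-order frame correspondent is \forall x \forall y \forall z ((xRy \wedge x R^2 z) \to \exists w (y R^2 w \wedge z = w)).
(a): fails — aRd, aR²b but no w with dR²w and b=w.
(b): fails — aRc, aR²f but no w with cR²w and f=w.
(c): fails — oRn, oR²m but no w with nR²w and m=w.
(d): holds.
Valid on: (d).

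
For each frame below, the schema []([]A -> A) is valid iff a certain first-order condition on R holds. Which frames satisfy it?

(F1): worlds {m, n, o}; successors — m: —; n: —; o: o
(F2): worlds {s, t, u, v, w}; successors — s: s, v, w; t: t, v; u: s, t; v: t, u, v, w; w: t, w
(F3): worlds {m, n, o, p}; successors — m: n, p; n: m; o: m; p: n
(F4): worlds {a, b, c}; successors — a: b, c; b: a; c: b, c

This is the axiom for shift-reflexivity; its first-order frame correspondent is forall x forall y (Rxy -> Ryy).
(F1): condition met.
(F2): fails — Rvu but not Ruu.
(F3): fails — Rom but not Rmm.
(F4): fails — Rab but not Rbb.

(F1)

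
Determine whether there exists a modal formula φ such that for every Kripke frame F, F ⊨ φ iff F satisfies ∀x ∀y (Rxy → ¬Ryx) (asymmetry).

No — not modally definable

If a class were modally definable it would be closed under surjective bounded morphisms (Goldblatt–Thomason).
The 4-cycle (worlds w0,w1,w2,w3 with w0→w1→w2→w3→w0) is asymmetric. Mapping every world to a single reflexive point • is a surjective bounded morphism, and the reflexive point is not asymmetric (R•• but asymmetry requires ¬R••).
So the class is not modally definable.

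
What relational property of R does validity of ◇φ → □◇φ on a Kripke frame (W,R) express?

the Euclidean property

Suppose ◇φ→□◇φ is valid. Take Rxy, Rxz and set V(φ)={y}. Then ◇φ at x, so □◇φ at x, so ◇φ at z, so some w with Rzw has φ; w=y, i.e. Rzy. By symmetry of the argument, Ryz.
Conversely, on a frame with the Euclidean property the schema holds at every world under every valuation.
So the correspondent is the Euclidean property.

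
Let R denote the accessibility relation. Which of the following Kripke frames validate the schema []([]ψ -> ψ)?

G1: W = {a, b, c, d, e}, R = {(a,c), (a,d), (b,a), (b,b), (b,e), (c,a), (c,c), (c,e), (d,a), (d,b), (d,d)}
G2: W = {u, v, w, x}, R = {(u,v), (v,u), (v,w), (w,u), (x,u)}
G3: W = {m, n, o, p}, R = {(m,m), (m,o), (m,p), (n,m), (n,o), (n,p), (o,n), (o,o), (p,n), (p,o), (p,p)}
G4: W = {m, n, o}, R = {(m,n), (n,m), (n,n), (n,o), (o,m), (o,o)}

This is the axiom for shift-reflexivity; its first-order frame correspondent is forall x forall y (Rxy -> Ryy).
G1: fails — Rba but not Raa.
G2: fails — Ruv but not Rvv.
G3: fails — Ron but not Rnn.
G4: fails — Rom but not Rmm.
Valid on no frame.

none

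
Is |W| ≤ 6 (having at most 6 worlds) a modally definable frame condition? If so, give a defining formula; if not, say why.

Modal frame validity is preserved under disjoint unions.
Any modal formula valid on each of 7 disjoint one-world frames is valid on their disjoint union (validity is preserved under disjoint unions). Each one-world frame has |W|=1≤6, but the union has |W|=7.
So no modal formula (or set of formulas) defines exactly the |W|≤6 frames.

Not definable by any modal formula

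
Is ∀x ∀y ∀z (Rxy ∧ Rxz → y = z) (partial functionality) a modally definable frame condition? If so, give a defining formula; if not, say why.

Yes, by ◇p → □p

The condition is partial functionality. A defining modal formula is ◇p → □p.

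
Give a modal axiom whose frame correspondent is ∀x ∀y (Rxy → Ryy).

A defining formula is □(□q → q) (the T□ axiom).

□(□q → q)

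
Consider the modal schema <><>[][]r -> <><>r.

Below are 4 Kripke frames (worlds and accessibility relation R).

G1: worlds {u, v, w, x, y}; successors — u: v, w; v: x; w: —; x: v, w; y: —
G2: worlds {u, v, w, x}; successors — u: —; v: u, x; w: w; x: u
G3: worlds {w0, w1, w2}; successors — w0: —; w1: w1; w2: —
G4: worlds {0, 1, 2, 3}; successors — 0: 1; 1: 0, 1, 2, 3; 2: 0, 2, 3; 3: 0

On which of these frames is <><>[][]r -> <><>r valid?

G3, G4

The schema corresponds to a generalized confluence (Geach) condition: forall x forall y (x R^2 y -> exists w (y R^2 w & x R^2 w)).
G1: fails — vR²w but no t with wR²t and vR²t.
G2: fails — vR²u but no t with uR²t and vR²t.
G3: satisfies the condition.
G4: satisfies the condition.
Valid on: G3, G4.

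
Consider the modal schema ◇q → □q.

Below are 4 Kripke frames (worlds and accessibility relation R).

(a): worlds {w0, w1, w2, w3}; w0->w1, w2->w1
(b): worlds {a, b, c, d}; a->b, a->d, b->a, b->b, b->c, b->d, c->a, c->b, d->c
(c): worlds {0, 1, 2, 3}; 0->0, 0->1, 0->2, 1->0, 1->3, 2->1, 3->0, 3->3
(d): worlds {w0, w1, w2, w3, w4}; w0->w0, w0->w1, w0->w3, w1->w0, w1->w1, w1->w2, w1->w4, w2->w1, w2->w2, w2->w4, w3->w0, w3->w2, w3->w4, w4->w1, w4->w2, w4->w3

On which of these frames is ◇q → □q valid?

This is the axiom for partial functionality; its first-order frame correspondent is ∀x ∀y ∀z (Rxy ∧ Rxz → y = z).
(a): condition met.
(b): fails — a sees both b and d.
(c): fails — 0 sees both 0 and 1.
(d): fails — w0 sees both w0 and w1.

(a)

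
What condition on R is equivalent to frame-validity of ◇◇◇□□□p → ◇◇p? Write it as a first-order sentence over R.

This is a Sahlqvist (Geach-type) schema ◇^3□^3p → □^0◇^2p.
Minimal-valuation argument: fix x; take any y with xR^3y and any z with xR^0z. Set V(p) to the set of worlds R-reachable from y in exactly 3 steps. Then □^3p holds at y, so the antecedent holds at x; validity forces ◇^2p at z, giving a w with zR^2w and yR^3w.
First-order correspondent: ∀x ∀y (xR³y → ∃w (yR³w ∧ xR²w)).

∀x ∀y (xR³y → ∃w (yR³w ∧ xR²w))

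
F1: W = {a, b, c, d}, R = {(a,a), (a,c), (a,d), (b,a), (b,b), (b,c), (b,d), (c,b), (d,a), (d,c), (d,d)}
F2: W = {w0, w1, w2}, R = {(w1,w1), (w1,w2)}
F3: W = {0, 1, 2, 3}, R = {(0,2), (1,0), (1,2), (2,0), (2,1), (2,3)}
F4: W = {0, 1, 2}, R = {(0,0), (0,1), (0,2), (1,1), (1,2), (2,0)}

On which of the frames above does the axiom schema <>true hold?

F1, F4

The schema corresponds to seriality: forall x exists y Rxy.
F1: holds.
F2: fails — world w0 has no successor.
F3: fails — world 3 has no successor.
F4: holds.
Valid on: F1, F4.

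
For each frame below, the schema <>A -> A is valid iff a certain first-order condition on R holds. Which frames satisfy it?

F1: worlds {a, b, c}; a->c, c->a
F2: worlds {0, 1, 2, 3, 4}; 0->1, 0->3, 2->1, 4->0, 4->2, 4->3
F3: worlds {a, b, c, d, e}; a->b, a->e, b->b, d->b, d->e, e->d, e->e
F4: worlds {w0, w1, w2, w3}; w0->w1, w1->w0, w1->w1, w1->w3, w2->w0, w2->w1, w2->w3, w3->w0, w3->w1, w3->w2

none

The schema corresponds to a generalized confluence (Geach) condition: forall x forall y (xRy -> exists w (y = w & x = w)).
F1: fails — aRc but c ≠ a.
F2: fails — 0R1 but 1 ≠ 0.
F3: fails — aRb but b ≠ a.
F4: fails — w0Rw1 but w1 ≠ w0.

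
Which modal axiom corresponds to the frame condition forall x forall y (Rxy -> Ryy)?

A defining formula is □(□r → r) (the T□ axiom).
Suppose □(□r→r) is valid. Take Rxy and set V(r)={w : Ryw}. Then at y, □r holds; since □(□r→r) at x, □r→r at y, so r at y, i.e. Ryy.

□(□r → r)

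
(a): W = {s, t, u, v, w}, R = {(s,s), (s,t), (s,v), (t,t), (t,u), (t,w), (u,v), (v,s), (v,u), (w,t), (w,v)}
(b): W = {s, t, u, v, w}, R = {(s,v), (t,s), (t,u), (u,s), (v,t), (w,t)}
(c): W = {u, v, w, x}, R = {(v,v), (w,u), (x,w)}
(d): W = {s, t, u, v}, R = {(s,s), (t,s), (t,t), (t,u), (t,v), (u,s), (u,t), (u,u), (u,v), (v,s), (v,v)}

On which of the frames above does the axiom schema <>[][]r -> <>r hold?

Frame correspondent (Sahlqvist): forall x forall y (xRy -> exists w (y R^2 w & xRw)) — i.e. a generalized confluence (Geach) condition.
(a): holds.
(b): fails — sRv but no w* with vR²w* and sRw*.
(c): fails — wRu but no t with uR²t and wRt.
(d): holds.
Valid on: (a), (d).

(a), (d)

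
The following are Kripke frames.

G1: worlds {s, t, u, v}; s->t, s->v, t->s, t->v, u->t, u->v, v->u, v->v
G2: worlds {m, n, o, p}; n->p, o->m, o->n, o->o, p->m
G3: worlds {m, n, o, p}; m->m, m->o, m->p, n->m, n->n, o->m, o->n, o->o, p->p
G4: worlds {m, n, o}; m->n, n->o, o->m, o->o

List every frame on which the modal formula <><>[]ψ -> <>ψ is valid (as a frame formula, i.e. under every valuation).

Frame correspondent (Sahlqvist): forall x forall y (x R^2 y -> exists w (yRw & xRw)) — i.e. a generalized confluence (Geach) condition.
G1: satisfies the condition.
G2: fails — nR²m but no w with mRw and nRw.
G3: fails — nR²p but no w with pRw and nRw.
G4: fails — mR²o but no w with oRw and mRw.
Valid on: G1.

G1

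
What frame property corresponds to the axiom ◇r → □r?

This is the CD axiom.
It corresponds to partial functionality: ∀x ∀y ∀z (Rxy ∧ Rxz → y = z).

partial functionality: ∀x ∀y ∀z (Rxy ∧ Rxz → y = z)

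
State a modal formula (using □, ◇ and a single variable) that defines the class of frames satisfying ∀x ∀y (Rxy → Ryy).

This is shift-reflexivity; the standard corresponding axiom is T□: □(□p → p).
Suppose □(□p→p) is valid. Take Rxy and set V(p)={w : Ryw}. Then at y, □p holds; since □(□p→p) at x, □p→p at y, so p at y, i.e. Ryy.

□(□p → p)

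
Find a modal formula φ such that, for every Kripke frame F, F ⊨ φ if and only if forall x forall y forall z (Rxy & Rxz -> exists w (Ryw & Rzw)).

The condition is convergence. The .2 schema ◇□q → □◇q defines it.
Suppose ◇□q→□◇q is valid. Take Rxy, Rxz and set V(q)={w : Ryw}. Then □q at y so ◇□q at x, so □◇q at x, so ◇q at z, giving w with Rzw and Ryw.

◇□q → □◇q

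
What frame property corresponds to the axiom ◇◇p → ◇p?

This is frame-equivalent to □p → □□p (substitute ¬p for p and contrapose).
Suppose □p→□□p is valid. Take Rxy, Ryz and set V(p)={w : Rxw}. Then □p at x, so □□p at x, so □p at y, so p at z, i.e. Rxz.

Transitivity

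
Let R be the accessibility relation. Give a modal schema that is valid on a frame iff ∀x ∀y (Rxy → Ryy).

□(□ψ → ψ)

The condition is shift-reflexivity. The T□ schema □(□ψ → ψ) defines it.
Suppose □(□ψ→ψ) is valid. Take Rxy and set V(ψ)={w : Ryw}. Then at y, □ψ holds; since □(□ψ→ψ) at x, □ψ→ψ at y, so ψ at y, i.e. Ryy.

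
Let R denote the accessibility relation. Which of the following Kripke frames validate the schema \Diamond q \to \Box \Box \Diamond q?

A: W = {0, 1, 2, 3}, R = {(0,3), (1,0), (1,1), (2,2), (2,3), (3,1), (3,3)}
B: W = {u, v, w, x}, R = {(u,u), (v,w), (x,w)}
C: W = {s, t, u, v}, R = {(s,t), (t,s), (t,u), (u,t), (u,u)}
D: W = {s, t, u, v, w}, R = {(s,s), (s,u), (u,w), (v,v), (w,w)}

This is the axiom for a generalized confluence (Geach) condition; its first-order frame correspondent is \forall x \forall y \forall z ((xRy \wedge x R^2 z) \to \exists w (y = w \wedge zRw)).
A: fails — 0R3, 0R²1 but no w with 3=w and 1Rw.
B: condition met.
C: fails — tRs, tR²u but no w with s=w and uRw.
D: fails — sRs, sR²u but no w* with s=w* and uRw*.

B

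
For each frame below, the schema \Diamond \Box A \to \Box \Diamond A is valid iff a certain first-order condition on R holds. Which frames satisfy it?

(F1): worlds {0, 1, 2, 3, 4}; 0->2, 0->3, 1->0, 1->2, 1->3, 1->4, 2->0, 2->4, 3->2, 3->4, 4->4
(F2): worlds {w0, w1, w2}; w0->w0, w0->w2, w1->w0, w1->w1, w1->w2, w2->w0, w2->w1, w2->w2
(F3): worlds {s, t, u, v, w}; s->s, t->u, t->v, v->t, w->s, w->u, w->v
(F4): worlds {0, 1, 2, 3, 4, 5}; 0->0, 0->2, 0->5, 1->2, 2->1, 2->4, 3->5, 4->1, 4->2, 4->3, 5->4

(F2)

Frame correspondent (Sahlqvist): \forall x \forall y \forall z (Rxy \wedge Rxz \to \exists w (Ryw \wedge Rzw)) — i.e. convergence.
(F1): fails — R10 and R12 but 0 and 2 have no common successor.
(F2): condition met.
(F3): fails — Rtv and Rtu but v and u have no common successor.
(F4): fails — R00 and R02 but 0 and 2 have no common successor.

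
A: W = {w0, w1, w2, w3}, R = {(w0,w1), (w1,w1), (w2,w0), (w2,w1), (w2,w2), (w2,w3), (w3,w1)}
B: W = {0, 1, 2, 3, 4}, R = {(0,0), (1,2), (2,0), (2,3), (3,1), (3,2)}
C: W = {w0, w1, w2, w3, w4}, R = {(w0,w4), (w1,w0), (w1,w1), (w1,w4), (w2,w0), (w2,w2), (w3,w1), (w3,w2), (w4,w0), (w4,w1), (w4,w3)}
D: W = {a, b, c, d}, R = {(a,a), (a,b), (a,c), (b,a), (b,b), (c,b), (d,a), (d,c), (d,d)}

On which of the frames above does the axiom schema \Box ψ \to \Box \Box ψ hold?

This is the axiom for transitivity; its first-order frame correspondent is \forall x \forall y \forall z (Rxy \wedge Ryz \to Rxz).
A: satisfies the condition.
B: fails — R32 and R23 but not R33.
C: fails — Rw0w4 and Rw4w1 but not Rw0w1.
D: fails — Rdc and Rcb but not Rdb.

A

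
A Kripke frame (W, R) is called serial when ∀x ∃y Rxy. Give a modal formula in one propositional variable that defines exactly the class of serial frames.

□ψ → ◇ψ

This is seriality; the standard corresponding axiom is D: □ψ → ◇ψ.
Suppose □ψ→◇ψ is valid. At any x set V(ψ)=W. Then □ψ at x, so ◇ψ at x, so x has a successor.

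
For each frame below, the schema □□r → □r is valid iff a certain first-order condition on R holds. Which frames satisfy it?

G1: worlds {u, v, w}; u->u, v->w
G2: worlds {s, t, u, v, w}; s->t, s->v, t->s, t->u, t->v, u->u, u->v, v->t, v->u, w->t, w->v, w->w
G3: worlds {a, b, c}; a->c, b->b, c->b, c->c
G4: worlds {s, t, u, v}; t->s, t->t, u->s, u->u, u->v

G3, G4

The schema corresponds to density: ∀x ∀y (Rxy → ∃z (Rxz ∧ Rzy)).
G1: fails — Rvw but no z with Rvz and Rzw.
G2: fails — Rvt but no z with Rvz and Rzt.
G3: holds.
G4: holds.
Valid on: G3, G4.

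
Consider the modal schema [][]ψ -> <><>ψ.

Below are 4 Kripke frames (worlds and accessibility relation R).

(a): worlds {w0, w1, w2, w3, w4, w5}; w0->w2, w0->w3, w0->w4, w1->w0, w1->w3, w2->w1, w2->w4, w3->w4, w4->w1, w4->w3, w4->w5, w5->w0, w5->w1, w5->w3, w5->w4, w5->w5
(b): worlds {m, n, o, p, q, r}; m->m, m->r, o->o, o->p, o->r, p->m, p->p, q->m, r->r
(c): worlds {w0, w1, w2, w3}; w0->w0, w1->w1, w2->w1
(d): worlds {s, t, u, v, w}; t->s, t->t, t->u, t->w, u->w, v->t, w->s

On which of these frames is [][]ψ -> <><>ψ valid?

(a)

The schema corresponds to a generalized confluence (Geach) condition: forall x exists w (x R^2 w & x R^2 w).
(a): holds.
(b): fails — at n but no w with nR²w and nR²w.
(c): fails — at w3 but no w with w3R²w and w3R²w.
(d): fails — at s but no w* with sR²w* and sR²w*.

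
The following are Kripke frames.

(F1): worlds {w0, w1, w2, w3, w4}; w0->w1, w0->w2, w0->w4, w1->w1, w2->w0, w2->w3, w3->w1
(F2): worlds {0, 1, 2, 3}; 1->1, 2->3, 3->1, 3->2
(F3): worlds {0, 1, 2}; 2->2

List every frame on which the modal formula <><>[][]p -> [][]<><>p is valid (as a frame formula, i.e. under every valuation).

(F2), (F3)

The schema corresponds to a generalized confluence (Geach) condition: forall x forall y forall z ((x R^2 y & x R^2 z) -> exists w (y R^2 w & z R^2 w)).
(F1): fails — w2R²w1, w2R²w4 but no w with w1R²w and w4R²w.
(F2): ✓.
(F3): ✓.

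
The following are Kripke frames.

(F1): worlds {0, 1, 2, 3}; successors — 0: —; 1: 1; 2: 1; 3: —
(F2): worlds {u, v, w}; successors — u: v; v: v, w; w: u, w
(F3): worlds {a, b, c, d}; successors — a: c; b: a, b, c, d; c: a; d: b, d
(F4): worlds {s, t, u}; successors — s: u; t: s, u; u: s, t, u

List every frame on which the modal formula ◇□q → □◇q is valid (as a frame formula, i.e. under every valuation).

This is the axiom for convergence; its first-order frame correspondent is ∀x ∀y ∀z (Rxy ∧ Rxz → ∃w (Ryw ∧ Rzw)).
(F1): condition met.
(F2): fails — Rww and Rwu but w and u have no common successor.
(F3): fails — Rbc and Rba but c and a have no common successor.
(F4): condition met.

(F1), (F4)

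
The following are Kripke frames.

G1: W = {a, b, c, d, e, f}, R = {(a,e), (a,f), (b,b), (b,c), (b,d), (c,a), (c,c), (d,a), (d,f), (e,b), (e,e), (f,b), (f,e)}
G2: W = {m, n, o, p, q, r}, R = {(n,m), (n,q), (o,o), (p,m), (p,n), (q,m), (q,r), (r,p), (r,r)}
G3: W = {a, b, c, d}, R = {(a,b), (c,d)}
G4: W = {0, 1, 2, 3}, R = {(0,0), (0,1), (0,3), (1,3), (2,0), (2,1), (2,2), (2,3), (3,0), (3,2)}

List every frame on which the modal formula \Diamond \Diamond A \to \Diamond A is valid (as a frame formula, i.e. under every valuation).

G3

Frame correspondent (Sahlqvist): \forall x \forall y \forall z (Rxy \wedge Ryz \to Rxz) — i.e. transitivity.
G1: fails — Rbc and Rca but not Rba.
G2: fails — Rpn and Rnq but not Rpq.
G3: satisfies the condition.
G4: fails — R32 and R23 but not R33.
Valid on: G3.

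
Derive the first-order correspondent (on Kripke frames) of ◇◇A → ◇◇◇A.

This is a Sahlqvist (Geach-type) schema ◇^2□^0A → □^0◇^3A.
Minimal-valuation argument: fix x; take any y with xR^2y and any z with xR^0z. Set V(A) to the set of worlds R-reachable from y in exactly 0 steps. Then □^0A holds at y, so the antecedent holds at x; validity forces ◇^3A at z, giving a w with zR^3w and yR^0w.
First-order correspondent: ∀x ∀y (xR²y → ∃w (y = w ∧ xR³w)).

∀x ∀y (xR²y → ∃w (y = w ∧ xR³w))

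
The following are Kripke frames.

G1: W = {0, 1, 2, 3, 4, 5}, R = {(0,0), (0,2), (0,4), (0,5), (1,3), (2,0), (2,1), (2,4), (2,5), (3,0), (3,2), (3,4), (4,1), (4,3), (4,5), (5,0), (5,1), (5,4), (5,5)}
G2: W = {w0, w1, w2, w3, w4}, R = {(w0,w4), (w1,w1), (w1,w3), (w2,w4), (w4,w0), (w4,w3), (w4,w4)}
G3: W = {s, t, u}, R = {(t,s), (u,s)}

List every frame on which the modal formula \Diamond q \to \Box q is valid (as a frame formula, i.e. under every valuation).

The schema corresponds to partial functionality: \forall x \forall y \forall z (Rxy \wedge Rxz \to y = z).
G1: fails — 0 sees both 0 and 2.
G2: fails — w1 sees both w1 and w3.
G3: satisfies the condition.

G3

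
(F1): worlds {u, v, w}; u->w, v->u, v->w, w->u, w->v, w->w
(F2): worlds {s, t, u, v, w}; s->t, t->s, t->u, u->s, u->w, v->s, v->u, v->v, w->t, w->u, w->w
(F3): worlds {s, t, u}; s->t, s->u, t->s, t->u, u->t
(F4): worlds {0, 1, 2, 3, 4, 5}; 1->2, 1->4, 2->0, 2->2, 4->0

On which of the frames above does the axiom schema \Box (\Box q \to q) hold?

none

Frame correspondent (Sahlqvist): \forall x \forall y (Rxy \to Ryy) — i.e. shift-reflexivity.
(F1): fails — Rwu but not Ruu.
(F2): fails — Rwt but not Rtt.
(F3): fails — Rut but not Rtt.
(F4): fails — R14 but not R44.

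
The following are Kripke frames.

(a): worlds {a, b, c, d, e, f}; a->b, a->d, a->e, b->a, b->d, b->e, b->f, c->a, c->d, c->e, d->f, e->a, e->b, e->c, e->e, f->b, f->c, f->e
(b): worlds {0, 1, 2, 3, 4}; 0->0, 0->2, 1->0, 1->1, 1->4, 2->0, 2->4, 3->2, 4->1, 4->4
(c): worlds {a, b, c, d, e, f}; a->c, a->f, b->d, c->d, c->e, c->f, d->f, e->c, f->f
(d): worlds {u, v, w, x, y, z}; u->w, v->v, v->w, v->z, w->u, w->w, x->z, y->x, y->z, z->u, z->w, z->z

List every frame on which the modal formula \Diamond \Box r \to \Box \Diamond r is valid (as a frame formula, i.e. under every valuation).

This is the axiom for convergence; its first-order frame correspondent is \forall x \forall y \forall z (Rxy \wedge Rxz \to \exists w (Ryw \wedge Rzw)).
(a): fails — Rae and Rad but e and d have no common successor.
(b): fails — R10 and R14 but 0 and 4 have no common successor.
(c): fails — Rcd and Rce but d and e have no common successor.
(d): condition met.
Valid on: (d).

(d)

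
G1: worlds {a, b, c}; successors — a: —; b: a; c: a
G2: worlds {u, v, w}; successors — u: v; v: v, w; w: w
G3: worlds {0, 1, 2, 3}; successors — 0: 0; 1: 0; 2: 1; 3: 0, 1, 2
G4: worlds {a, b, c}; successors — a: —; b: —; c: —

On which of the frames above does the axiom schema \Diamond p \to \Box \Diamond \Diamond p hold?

Frame correspondent (Sahlqvist): \forall x \forall y \forall z ((xRy \wedge xRz) \to \exists w (y = w \wedge z R^2 w)) — i.e. a generalized confluence (Geach) condition.
G1: fails — bRa, bRa but no w with a=w and aR²w.
G2: fails — vRv, vRw but no t with v=t and wR²t.
G3: fails — 2R1, 2R1 but no w with 1=w and 1R²w.
G4: satisfies the condition.
Valid on: G4.

G4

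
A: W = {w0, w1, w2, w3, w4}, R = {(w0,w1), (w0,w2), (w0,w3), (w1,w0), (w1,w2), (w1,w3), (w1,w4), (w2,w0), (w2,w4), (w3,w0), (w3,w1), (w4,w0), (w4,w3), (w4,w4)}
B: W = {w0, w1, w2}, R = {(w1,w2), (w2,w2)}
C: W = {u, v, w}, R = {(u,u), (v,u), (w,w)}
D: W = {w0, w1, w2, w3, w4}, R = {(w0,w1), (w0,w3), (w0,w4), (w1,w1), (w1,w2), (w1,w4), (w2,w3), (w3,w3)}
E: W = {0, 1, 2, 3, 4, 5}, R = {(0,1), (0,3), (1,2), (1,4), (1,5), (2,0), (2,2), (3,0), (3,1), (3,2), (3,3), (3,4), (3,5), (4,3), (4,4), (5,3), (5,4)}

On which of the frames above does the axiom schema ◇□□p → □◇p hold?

A, B, C, E

The schema corresponds to a generalized confluence (Geach) condition: ∀x ∀y ∀z ((xRy ∧ xRz) → ∃w (yR²w ∧ zRw)).
A: satisfies the condition.
B: satisfies the condition.
C: satisfies the condition.
D: fails — w0Rw1, w0Rw4 but no w with w1R²w and w4Rw.
E: satisfies the condition.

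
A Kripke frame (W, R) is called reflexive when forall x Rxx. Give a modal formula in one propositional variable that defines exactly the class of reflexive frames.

The condition is reflexivity. The T schema □q → q defines it.
Suppose □q→q is valid. At any x set V(q)={w : Rxw}. Then □q holds at x, so q holds at x, i.e. Rxx.

□q → q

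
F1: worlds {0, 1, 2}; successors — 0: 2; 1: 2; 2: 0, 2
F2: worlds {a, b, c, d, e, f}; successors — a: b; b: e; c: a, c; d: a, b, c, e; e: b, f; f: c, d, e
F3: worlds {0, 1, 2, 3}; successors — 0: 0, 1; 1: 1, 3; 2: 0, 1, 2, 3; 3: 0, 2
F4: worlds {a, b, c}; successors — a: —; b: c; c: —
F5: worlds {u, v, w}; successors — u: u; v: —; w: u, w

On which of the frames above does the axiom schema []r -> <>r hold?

F1, F2, F3

The schema corresponds to seriality: forall x exists y Rxy.
F1: holds.
F2: holds.
F3: holds.
F4: fails — world a has no successor.
F5: fails — world v has no successor.
Valid on: F1, F2, F3.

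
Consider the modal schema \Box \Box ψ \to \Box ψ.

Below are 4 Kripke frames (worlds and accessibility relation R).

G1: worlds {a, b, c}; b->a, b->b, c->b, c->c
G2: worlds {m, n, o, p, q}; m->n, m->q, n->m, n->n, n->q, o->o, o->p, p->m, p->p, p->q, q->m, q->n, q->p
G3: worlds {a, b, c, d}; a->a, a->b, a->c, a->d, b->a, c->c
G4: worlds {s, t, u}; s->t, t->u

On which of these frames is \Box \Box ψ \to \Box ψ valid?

The schema corresponds to density: \forall x \forall y (Rxy \to \exists z (Rxz \wedge Rzy)).
G1: ✓.
G2: ✓.
G3: ✓.
G4: fails — Rtu but no z with Rtz and Rzu.

G1, G2, G3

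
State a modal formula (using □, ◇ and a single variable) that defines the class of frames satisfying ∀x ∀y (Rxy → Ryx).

q → □◇q

The condition is symmetry. The B schema q → □◇q defines it.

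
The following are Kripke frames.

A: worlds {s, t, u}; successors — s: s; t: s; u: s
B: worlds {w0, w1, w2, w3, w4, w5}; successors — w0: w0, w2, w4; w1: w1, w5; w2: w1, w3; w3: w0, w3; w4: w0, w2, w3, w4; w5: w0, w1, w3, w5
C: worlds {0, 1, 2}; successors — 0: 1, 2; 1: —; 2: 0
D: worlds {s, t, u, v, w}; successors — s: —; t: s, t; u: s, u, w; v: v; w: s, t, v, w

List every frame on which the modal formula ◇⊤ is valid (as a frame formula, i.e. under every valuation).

The schema corresponds to seriality: ∀x ∃y Rxy.
A: ✓.
B: ✓.
C: fails — world 1 has no successor.
D: fails — world s has no successor.
Valid on: A, B.

A, B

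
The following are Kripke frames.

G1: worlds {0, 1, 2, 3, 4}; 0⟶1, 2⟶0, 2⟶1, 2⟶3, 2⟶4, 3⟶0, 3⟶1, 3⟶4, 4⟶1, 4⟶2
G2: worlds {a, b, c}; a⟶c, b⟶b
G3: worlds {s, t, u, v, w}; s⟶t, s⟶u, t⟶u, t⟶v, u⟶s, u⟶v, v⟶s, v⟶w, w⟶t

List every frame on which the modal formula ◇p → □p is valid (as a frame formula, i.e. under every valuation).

The schema corresponds to partial functionality: ∀x ∀y ∀z (Rxy ∧ Rxz → y = z).
G1: fails — 2 sees both 0 and 1.
G2: ✓.
G3: fails — s sees both t and u.

G2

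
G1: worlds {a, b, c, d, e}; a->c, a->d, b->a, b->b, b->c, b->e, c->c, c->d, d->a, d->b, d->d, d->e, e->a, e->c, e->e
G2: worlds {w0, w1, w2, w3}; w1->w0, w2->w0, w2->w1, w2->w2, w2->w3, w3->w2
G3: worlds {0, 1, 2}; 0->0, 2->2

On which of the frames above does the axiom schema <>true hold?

This is the axiom for seriality; its first-order frame correspondent is forall x exists y Rxy.
G1: satisfies the condition.
G2: fails — world w0 has no successor.
G3: fails — world 1 has no successor.

G1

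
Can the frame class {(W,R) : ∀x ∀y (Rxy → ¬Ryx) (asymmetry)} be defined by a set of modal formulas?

If a class were modally definable it would be closed under surjective bounded morphisms (Goldblatt–Thomason).
The 4-cycle (worlds s,t,u,v with s→t→u→v→s) is asymmetric. Mapping every world to a single reflexive point • is a surjective bounded morphism, and the reflexive point is not asymmetric (R•• but asymmetry requires ¬R••).
So no modal formula (or set of formulas) defines exactly the asymmetric frames.

Not modally definable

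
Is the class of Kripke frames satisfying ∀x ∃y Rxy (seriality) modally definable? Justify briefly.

This is a Sahlqvist condition; the D axiom □r → ◇r defines it.
Suppose □r→◇r is valid. At any x set V(r)=W. Then □r at x, so ◇r at x, so x has a successor.

Yes, by □r → ◇r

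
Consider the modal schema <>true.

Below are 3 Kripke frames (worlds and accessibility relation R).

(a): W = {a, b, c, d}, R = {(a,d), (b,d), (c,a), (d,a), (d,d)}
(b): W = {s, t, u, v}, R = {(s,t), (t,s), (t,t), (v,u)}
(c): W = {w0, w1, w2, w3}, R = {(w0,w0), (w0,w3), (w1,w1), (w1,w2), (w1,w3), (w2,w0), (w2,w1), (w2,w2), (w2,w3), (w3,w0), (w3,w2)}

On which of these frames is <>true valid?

The schema corresponds to seriality: forall x exists y Rxy.
(a): satisfies the condition.
(b): fails — world u has no successor.
(c): satisfies the condition.

(a), (c)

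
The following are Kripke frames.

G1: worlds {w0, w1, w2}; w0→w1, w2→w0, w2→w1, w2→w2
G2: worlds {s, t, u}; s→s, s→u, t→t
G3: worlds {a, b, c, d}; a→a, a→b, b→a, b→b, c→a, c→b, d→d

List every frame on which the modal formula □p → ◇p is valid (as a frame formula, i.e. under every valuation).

G3

Frame correspondent (Sahlqvist): ∀x ∃y Rxy — i.e. seriality.
G1: fails — world w1 has no successor.
G2: fails — world u has no successor.
G3: satisfies the condition.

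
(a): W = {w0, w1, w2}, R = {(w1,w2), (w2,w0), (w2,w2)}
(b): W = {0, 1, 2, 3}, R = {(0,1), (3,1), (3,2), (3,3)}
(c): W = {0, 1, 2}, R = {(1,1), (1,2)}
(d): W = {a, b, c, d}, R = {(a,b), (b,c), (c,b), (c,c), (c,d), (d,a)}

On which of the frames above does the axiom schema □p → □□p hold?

(b), (c)

Frame correspondent (Sahlqvist): ∀x ∀y ∀z (Rxy ∧ Ryz → Rxz) — i.e. transitivity.
(a): fails — Rw1w2 and Rw2w0 but not Rw1w0.
(b): satisfies the condition.
(c): satisfies the condition.
(d): fails — Rbc and Rcd but not Rbd.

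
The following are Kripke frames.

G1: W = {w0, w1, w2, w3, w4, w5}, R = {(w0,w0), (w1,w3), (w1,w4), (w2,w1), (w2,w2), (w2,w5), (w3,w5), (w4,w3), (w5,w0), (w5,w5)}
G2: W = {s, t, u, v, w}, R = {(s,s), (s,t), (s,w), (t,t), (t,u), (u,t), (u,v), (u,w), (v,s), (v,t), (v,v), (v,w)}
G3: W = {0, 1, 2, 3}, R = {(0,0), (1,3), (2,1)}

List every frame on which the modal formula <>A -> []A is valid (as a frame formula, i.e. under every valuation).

G3

The schema corresponds to partial functionality: forall x forall y forall z (Rxy & Rxz -> y = z).
G1: fails — w1 sees both w3 and w4.
G2: fails — s sees both s and t.
G3: satisfies the condition.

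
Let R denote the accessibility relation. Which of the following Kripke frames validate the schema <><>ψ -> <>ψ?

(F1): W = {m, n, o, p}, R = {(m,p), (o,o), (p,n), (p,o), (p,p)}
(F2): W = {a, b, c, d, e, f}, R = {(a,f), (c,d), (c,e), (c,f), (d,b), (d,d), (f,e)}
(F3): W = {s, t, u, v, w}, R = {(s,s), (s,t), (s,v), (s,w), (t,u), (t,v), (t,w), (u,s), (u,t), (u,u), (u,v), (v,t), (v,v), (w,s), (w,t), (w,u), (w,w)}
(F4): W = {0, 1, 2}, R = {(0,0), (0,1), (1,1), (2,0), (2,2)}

This is the axiom for transitivity; its first-order frame correspondent is forall x forall y forall z (Rxy & Ryz -> Rxz).
(F1): fails — Rmp and Rpn but not Rmn.
(F2): fails — Rcd and Rdb but not Rcb.
(F3): fails — Rwt and Rtv but not Rwv.
(F4): fails — R20 and R01 but not R21.

none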